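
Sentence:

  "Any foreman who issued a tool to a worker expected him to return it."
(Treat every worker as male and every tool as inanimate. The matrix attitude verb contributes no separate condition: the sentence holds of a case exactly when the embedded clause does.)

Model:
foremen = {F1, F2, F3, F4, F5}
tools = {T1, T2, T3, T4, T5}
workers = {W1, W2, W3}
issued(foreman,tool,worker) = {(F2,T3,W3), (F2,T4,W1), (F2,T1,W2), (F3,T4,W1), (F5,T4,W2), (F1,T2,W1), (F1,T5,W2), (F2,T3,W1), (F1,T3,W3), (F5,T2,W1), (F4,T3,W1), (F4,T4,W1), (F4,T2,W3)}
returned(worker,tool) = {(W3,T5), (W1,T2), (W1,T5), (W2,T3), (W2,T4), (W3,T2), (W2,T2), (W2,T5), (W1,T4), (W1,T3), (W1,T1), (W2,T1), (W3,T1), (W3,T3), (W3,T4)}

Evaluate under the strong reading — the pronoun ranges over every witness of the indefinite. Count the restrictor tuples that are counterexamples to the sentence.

"him" takes "a worker" as antecedent and "it" takes "a tool"; both are donkey pronouns co-varying with the restrictor.
Strong reading: for every (f,t,w) with issued(f,t,w), returned(w,t).
Restrictor triples: (F1,T2,W1)→returned(W1,T2) ✓  (F1,T3,W3)→returned(W3,T3) ✓  (F1,T5,W2)→returned(W2,T5) ✓  (F2,T1,W2)→returned(W2,T1) ✓  (F2,T3,W1)→returned(W1,T3) ✓  (F2,T3,W3)→returned(W3,T3) ✓  (F2,T4,W1)→returned(W1,T4) ✓  (F3,T4,W1)→returned(W1,T4) ✓  (F4,T2,W3)→returned(W3,T2) ✓  (F4,T3,W1)→returned(W1,T3) ✓  (F4,T4,W1)→returned(W1,T4) ✓  (F5,T2,W1)→returned(W1,T2) ✓  (F5,T4,W2)→returned(W2,T4) ✓
Counterexamples (restrictor triples failing the scope): 0.

0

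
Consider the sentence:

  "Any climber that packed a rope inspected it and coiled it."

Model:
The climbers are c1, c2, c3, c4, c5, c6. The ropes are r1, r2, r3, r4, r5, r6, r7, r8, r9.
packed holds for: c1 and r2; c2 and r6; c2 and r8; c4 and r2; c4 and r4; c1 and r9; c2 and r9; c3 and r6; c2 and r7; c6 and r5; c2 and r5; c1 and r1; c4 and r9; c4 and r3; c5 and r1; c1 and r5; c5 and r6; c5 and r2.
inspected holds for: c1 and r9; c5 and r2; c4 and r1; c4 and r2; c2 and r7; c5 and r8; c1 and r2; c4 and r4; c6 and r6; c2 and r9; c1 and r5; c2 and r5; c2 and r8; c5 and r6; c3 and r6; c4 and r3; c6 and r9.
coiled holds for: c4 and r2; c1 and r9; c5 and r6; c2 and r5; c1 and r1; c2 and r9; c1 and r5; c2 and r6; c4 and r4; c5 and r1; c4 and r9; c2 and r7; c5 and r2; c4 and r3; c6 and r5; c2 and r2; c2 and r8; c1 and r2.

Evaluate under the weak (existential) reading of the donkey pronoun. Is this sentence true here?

False

"it" takes "a rope" as antecedent — a donkey pronoun bound across the clause boundary.
Weak reading: every climber c with some packed-rope has at least one packed-rope r such that inspected(c,r) ∧ coiled(c,r).
Per climber: c1:✓  c2:✓  c3:✗  c4:✓  c5:✓  c6:✗
c3 has no witness among its packed-ropes.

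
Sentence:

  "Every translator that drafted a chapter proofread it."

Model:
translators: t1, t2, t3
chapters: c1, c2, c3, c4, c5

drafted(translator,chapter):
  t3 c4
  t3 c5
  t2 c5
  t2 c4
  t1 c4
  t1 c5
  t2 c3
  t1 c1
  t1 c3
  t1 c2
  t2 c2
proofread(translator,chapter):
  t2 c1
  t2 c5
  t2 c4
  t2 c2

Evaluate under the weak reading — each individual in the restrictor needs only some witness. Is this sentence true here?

"it" takes "a chapter" as antecedent — a donkey pronoun bound across the clause boundary.
Weak reading: every translator t with some drafted-chapter has at least one drafted-chapter c such that proofread(t,c).
Per translator: t1:✗  t2:✓  t3:✗
t1 has no witness among its drafted-chapters.

False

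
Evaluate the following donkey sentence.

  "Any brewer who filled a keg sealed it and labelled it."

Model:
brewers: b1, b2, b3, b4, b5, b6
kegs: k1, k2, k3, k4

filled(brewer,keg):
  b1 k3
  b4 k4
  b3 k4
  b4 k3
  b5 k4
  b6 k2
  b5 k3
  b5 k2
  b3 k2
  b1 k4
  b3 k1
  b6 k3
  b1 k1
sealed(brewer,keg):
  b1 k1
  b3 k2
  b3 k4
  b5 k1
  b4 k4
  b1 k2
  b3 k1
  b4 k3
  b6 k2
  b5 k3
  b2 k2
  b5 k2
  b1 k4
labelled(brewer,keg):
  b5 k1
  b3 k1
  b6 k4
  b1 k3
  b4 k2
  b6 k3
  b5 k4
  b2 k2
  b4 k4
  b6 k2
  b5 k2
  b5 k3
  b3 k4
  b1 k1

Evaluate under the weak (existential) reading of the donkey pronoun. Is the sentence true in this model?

"it" takes "a keg" as antecedent — a donkey pronoun bound across the clause boundary.
Weak reading: every brewer b with some filled-keg has at least one filled-keg k such that sealed(b,k) ∧ labelled(b,k).
Per brewer: b1:✓  b3:✓  b4:✓  b5:✓  b6:✓
Every brewer in the restrictor has a witness.

True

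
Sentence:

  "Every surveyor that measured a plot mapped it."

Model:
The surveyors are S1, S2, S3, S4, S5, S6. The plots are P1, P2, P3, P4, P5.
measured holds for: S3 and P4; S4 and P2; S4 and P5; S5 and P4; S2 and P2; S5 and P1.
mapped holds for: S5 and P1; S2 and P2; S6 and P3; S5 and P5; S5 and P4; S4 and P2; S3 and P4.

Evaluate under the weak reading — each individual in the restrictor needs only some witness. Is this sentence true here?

"it" takes "a plot" as antecedent — a donkey pronoun bound across the clause boundary.
Weak reading: every surveyor s with some measured-plot has at least one measured-plot p such that mapped(s,p).
Per surveyor: S2:✓  S3:✓  S4:✓  S5:✓
Every surveyor in the restrictor has a witness.

True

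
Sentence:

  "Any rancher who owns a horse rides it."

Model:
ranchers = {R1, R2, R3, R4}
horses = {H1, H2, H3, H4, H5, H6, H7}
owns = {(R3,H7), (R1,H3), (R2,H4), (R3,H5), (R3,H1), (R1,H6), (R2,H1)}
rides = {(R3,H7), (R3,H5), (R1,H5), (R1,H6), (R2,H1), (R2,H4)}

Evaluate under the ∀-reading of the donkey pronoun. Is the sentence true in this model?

"it" takes "a horse" as antecedent — a donkey pronoun bound across the clause boundary.
Strong reading: for every (r,h) with owns(r,h), rides(r,h).
Restrictor pairs: (R1,H3) ✗  (R1,H6) ✓  (R2,H1) ✓  (R2,H4) ✓  (R3,H1) ✗  (R3,H5) ✓  (R3,H7) ✓
Counterexample: (R1,H3) is in owns but fails the scope.

False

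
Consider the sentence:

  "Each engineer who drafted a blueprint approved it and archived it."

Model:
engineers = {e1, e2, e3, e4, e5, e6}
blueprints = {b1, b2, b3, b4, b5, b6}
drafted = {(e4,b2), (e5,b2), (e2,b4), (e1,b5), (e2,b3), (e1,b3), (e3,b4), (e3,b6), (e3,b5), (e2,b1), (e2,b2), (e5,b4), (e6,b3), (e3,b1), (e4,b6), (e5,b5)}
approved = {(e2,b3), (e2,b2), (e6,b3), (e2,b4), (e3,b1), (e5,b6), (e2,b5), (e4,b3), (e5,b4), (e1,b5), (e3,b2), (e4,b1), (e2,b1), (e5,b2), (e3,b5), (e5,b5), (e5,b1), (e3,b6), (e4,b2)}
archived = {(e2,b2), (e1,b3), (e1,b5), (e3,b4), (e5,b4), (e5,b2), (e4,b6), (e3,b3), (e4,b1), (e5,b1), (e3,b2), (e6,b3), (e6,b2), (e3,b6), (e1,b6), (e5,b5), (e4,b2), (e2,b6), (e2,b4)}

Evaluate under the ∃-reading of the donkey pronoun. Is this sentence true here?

"it" takes "a blueprint" as antecedent — a donkey pronoun bound across the clause boundary.
Weak reading: every engineer e with some drafted-blueprint has at least one drafted-blueprint b such that approved(e,b) ∧ archived(e,b).
Per engineer: e1:✓  e2:✓  e3:✓  e4:✓  e5:✓  e6:✓
Every engineer in the restrictor has a witness.

True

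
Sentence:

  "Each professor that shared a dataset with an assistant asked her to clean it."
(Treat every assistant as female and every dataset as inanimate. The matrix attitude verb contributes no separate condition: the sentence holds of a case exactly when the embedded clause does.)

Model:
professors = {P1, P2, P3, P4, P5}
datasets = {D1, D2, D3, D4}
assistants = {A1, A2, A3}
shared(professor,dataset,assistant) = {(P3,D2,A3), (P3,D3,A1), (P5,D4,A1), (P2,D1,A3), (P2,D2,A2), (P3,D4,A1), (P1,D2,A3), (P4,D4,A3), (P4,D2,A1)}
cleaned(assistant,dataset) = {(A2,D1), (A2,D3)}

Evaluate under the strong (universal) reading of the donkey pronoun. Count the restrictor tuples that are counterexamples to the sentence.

"her" takes "an assistant" as antecedent and "it" takes "a dataset"; both are donkey pronouns co-varying with the restrictor.
Strong reading: for every (p,d,a) with shared(p,d,a), cleaned(a,d).
Restrictor triples: (P1,D2,A3)→cleaned(A3,D2) ✗  (P2,D1,A3)→cleaned(A3,D1) ✗  (P2,D2,A2)→cleaned(A2,D2) ✗  (P3,D2,A3)→cleaned(A3,D2) ✗  (P3,D3,A1)→cleaned(A1,D3) ✗  (P3,D4,A1)→cleaned(A1,D4) ✗  (P4,D2,A1)→cleaned(A1,D2) ✗  (P4,D4,A3)→cleaned(A3,D4) ✗  (P5,D4,A1)→cleaned(A1,D4) ✗
Counterexamples (restrictor triples failing the scope): 9.

9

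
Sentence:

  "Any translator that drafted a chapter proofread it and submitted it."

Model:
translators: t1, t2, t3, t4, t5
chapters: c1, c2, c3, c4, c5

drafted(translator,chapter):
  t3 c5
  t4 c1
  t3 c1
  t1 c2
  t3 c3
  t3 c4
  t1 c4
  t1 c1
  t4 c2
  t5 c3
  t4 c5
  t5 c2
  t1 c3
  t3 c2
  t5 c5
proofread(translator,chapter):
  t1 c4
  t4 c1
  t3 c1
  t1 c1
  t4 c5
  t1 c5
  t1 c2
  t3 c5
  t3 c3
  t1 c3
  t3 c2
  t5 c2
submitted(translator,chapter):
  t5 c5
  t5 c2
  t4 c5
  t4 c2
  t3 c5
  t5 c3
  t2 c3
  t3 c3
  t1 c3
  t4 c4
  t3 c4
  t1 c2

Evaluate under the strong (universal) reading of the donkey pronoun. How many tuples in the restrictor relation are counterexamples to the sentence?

9

"it" takes "a chapter" as antecedent — a donkey pronoun bound across the clause boundary.
Strong reading: for every (t,c) with drafted(t,c), proofread(t,c) ∧ submitted(t,c).
Restrictor pairs: (t1,c1) ✗  (t1,c2) ✓  (t1,c3) ✓  (t1,c4) ✗  (t3,c1) ✗  (t3,c2) ✗  (t3,c3) ✓  (t3,c4) ✗  (t3,c5) ✓  (t4,c1) ✗  (t4,c2) ✗  (t4,c5) ✓  (t5,c2) ✓  (t5,c3) ✗  (t5,c5) ✗
Counterexamples (restrictor pairs failing the scope): 9.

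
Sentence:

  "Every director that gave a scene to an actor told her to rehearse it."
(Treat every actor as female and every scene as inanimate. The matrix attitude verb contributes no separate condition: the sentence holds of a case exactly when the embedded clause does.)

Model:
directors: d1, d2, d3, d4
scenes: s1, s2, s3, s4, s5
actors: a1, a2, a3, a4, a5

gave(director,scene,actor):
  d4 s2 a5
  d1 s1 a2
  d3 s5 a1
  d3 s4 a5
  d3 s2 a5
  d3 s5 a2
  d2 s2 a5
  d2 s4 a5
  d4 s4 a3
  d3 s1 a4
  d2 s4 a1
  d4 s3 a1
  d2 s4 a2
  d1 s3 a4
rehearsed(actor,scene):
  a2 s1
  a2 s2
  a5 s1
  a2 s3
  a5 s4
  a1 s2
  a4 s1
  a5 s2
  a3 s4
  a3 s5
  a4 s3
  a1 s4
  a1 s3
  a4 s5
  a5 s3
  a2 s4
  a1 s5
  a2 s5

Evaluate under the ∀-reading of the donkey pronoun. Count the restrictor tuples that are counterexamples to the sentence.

"her" takes "an actor" as antecedent and "it" takes "a scene"; both are donkey pronouns co-varying with the restrictor.
Strong reading: for every (d,s,a) with gave(d,s,a), rehearsed(a,s).
Restrictor triples: (d1,s1,a2)→rehearsed(a2,s1) ✓  (d1,s3,a4)→rehearsed(a4,s3) ✓  (d2,s2,a5)→rehearsed(a5,s2) ✓  (d2,s4,a1)→rehearsed(a1,s4) ✓  (d2,s4,a2)→rehearsed(a2,s4) ✓  (d2,s4,a5)→rehearsed(a5,s4) ✓  (d3,s1,a4)→rehearsed(a4,s1) ✓  (d3,s2,a5)→rehearsed(a5,s2) ✓  (d3,s4,a5)→rehearsed(a5,s4) ✓  (d3,s5,a1)→rehearsed(a1,s5) ✓  (d3,s5,a2)→rehearsed(a2,s5) ✓  (d4,s2,a5)→rehearsed(a5,s2) ✓  (d4,s3,a1)→rehearsed(a1,s3) ✓  (d4,s4,a3)→rehearsed(a3,s4) ✓
Counterexamples (restrictor triples failing the scope): 0.

0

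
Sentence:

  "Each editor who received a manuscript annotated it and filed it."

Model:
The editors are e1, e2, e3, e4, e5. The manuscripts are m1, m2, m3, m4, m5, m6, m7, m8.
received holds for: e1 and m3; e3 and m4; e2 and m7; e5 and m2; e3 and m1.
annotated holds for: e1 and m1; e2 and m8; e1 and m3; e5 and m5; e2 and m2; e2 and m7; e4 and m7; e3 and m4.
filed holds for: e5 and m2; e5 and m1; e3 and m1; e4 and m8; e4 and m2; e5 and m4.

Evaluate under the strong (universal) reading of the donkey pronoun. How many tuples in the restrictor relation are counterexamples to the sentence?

5

"it" takes "a manuscript" as antecedent — a donkey pronoun bound across the clause boundary.
Strong reading: for every (e,m) with received(e,m), annotated(e,m) ∧ filed(e,m).
Restrictor pairs: (e1,m3) ✗  (e2,m7) ✗  (e3,m1) ✗  (e3,m4) ✗  (e5,m2) ✗
Counterexamples (restrictor pairs failing the scope): 5.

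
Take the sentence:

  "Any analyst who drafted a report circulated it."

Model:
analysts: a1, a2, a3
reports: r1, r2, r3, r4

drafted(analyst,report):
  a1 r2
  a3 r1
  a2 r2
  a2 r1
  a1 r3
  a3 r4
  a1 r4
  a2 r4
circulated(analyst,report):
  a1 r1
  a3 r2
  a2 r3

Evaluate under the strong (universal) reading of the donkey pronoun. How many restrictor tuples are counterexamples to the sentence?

"it" takes "a report" as antecedent — a donkey pronoun bound across the clause boundary.
Strong reading: for every (a,r) with drafted(a,r), circulated(a,r).
Restrictor pairs: (a1,r2) ✗  (a1,r3) ✗  (a1,r4) ✗  (a2,r1) ✗  (a2,r2) ✗  (a2,r4) ✗  (a3,r1) ✗  (a3,r4) ✗
Counterexamples (restrictor pairs failing the scope): 8.

8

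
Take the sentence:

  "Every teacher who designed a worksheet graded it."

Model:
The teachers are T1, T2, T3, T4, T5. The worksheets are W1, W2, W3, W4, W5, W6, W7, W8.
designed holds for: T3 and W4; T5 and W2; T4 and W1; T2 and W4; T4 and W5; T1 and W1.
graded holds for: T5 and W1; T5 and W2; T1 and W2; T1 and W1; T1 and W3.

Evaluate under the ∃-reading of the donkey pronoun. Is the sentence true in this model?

"it" takes "a worksheet" as antecedent — a donkey pronoun bound across the clause boundary.
Weak reading: every teacher t with some designed-worksheet has at least one designed-worksheet w such that graded(t,w).
Per teacher: T1:✓  T2:✗  T3:✗  T4:✗  T5:✓
T2 has no witness among its designed-worksheets.

False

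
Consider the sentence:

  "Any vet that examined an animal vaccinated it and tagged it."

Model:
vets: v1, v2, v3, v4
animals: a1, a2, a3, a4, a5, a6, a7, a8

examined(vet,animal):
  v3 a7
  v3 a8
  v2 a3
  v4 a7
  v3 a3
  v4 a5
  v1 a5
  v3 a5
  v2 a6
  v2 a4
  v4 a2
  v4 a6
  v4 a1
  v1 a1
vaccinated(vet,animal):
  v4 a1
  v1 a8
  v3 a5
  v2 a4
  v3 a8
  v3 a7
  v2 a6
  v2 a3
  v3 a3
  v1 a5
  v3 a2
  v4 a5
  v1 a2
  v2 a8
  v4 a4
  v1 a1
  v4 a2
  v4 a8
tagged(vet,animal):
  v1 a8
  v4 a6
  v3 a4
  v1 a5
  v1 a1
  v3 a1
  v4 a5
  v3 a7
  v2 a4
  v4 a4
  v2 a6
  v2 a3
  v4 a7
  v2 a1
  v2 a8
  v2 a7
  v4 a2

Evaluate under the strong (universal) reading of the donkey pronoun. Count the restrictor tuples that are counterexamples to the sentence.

6

"it" takes "an animal" as antecedent — a donkey pronoun bound across the clause boundary.
Strong reading: for every (v,a) with examined(v,a), vaccinated(v,a) ∧ tagged(v,a).
Restrictor pairs: (v1,a1) ✓  (v1,a5) ✓  (v2,a3) ✓  (v2,a4) ✓  (v2,a6) ✓  (v3,a3) ✗  (v3,a5) ✗  (v3,a7) ✓  (v3,a8) ✗  (v4,a1) ✗  (v4,a2) ✓  (v4,a5) ✓  (v4,a6) ✗  (v4,a7) ✗
Counterexamples (restrictor pairs failing the scope): 6.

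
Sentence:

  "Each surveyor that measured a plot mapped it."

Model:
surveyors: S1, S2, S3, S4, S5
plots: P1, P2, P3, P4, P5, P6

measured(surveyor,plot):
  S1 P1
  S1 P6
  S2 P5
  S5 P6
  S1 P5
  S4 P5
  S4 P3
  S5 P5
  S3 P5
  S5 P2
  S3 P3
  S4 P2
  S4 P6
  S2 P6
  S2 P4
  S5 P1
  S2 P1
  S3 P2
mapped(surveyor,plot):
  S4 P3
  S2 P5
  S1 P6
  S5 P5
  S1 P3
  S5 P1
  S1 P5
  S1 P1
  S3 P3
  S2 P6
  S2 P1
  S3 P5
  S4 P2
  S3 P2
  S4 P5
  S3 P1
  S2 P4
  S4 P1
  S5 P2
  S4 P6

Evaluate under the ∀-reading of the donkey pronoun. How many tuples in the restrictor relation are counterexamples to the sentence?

"it" takes "a plot" as antecedent — a donkey pronoun bound across the clause boundary.
Strong reading: for every (s,p) with measured(s,p), mapped(s,p).
Restrictor pairs: (S1,P1) ✓  (S1,P5) ✓  (S1,P6) ✓  (S2,P1) ✓  (S2,P4) ✓  (S2,P5) ✓  (S2,P6) ✓  (S3,P2) ✓  (S3,P3) ✓  (S3,P5) ✓  (S4,P2) ✓  (S4,P3) ✓  (S4,P5) ✓  (S4,P6) ✓  (S5,P1) ✓  (S5,P2) ✓  (S5,P5) ✓  (S5,P6) ✗
Counterexamples (restrictor pairs failing the scope): 1.

1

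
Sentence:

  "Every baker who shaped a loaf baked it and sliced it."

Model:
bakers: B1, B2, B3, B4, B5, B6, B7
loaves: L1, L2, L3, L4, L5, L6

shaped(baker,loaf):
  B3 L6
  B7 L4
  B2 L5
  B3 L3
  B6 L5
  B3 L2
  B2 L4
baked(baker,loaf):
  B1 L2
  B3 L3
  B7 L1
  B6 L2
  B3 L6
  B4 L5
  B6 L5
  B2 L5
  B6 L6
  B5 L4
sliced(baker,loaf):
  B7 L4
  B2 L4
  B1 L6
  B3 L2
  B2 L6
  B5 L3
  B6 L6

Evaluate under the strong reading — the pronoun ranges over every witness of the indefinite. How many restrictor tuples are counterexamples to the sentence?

"it" takes "a loaf" as antecedent — a donkey pronoun bound across the clause boundary.
Strong reading: for every (b,l) with shaped(b,l), baked(b,l) ∧ sliced(b,l).
Restrictor pairs: (B2,L4) ✗  (B2,L5) ✗  (B3,L2) ✗  (B3,L3) ✗  (B3,L6) ✗  (B6,L5) ✗  (B7,L4) ✗
Counterexamples (restrictor pairs failing the scope): 7.

7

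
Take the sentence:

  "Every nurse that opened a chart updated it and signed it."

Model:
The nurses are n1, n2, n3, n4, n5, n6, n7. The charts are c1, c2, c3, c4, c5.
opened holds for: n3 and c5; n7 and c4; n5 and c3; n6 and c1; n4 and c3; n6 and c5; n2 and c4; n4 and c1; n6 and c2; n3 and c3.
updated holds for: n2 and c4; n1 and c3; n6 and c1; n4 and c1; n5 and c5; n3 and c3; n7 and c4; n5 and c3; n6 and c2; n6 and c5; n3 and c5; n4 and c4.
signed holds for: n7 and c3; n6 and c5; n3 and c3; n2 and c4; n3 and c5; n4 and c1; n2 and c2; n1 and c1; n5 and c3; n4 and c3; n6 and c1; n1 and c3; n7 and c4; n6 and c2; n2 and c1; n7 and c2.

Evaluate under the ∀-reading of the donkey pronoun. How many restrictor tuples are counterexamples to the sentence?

1

"it" takes "a chart" as antecedent — a donkey pronoun bound across the clause boundary.
Strong reading: for every (n,c) with opened(n,c), updated(n,c) ∧ signed(n,c).
Restrictor pairs: (n2,c4) ✓  (n3,c3) ✓  (n3,c5) ✓  (n4,c1) ✓  (n4,c3) ✗  (n5,c3) ✓  (n6,c1) ✓  (n6,c2) ✓  (n6,c5) ✓  (n7,c4) ✓
Counterexamples (restrictor pairs failing the scope): 1.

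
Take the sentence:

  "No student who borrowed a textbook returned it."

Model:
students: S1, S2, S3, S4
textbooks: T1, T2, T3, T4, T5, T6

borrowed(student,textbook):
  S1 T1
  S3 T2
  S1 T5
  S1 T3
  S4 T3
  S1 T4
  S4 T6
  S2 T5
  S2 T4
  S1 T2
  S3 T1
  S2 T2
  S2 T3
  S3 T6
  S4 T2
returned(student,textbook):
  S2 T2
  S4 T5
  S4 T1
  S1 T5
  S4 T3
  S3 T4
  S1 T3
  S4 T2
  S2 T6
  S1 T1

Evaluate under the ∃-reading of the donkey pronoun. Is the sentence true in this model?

"it" takes "a textbook" as antecedent — a donkey pronoun bound across the clause boundary.
Truth condition: for no (s,t) with borrowed(s,t) does returned(s,t) hold.
Restrictor pairs — does the scope hold? (S1,T1):holds  (S1,T2):fails  (S1,T3):holds  (S1,T4):fails  (S1,T5):holds  (S2,T2):holds  (S2,T3):fails  (S2,T4):fails  (S2,T5):fails  (S3,T1):fails  (S3,T2):fails  (S3,T6):fails  (S4,T2):holds  (S4,T3):holds  (S4,T6):fails
Scope holds for 6 pair(s), so the sentence is false.

False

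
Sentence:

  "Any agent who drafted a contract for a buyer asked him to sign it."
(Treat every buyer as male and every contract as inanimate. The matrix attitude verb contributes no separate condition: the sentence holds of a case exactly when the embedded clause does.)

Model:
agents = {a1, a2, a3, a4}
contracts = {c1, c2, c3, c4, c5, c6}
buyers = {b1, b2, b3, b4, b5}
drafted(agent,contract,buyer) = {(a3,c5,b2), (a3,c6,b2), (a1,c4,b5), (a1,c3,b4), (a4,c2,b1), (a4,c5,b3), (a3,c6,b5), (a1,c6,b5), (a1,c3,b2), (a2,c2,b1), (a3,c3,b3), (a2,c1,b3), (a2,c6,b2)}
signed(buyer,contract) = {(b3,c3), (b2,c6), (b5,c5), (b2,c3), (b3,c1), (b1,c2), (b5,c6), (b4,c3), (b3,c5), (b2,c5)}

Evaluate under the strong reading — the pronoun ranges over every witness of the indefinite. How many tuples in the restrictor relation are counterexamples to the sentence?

1

"him" takes "a buyer" as antecedent and "it" takes "a contract"; both are donkey pronouns co-varying with the restrictor.
Strong reading: for every (a,c,b) with drafted(a,c,b), signed(b,c).
Restrictor triples: (a1,c3,b2)→signed(b2,c3) ✓  (a1,c3,b4)→signed(b4,c3) ✓  (a1,c4,b5)→signed(b5,c4) ✗  (a1,c6,b5)→signed(b5,c6) ✓  (a2,c1,b3)→signed(b3,c1) ✓  (a2,c2,b1)→signed(b1,c2) ✓  (a2,c6,b2)→signed(b2,c6) ✓  (a3,c3,b3)→signed(b3,c3) ✓  (a3,c5,b2)→signed(b2,c5) ✓  (a3,c6,b2)→signed(b2,c6) ✓  (a3,c6,b5)→signed(b5,c6) ✓  (a4,c2,b1)→signed(b1,c2) ✓  (a4,c5,b3)→signed(b3,c5) ✓
Counterexamples (restrictor triples failing the scope): 1.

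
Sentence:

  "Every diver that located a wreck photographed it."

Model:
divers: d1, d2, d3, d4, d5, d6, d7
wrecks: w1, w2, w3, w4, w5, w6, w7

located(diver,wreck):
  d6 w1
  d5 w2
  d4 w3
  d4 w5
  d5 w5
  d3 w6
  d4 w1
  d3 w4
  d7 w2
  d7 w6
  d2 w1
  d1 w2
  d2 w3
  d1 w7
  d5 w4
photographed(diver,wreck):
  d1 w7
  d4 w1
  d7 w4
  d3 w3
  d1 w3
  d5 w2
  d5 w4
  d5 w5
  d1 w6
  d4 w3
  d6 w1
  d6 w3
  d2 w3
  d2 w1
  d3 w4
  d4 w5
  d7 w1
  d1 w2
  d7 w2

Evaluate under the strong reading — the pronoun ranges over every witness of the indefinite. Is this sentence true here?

"it" takes "a wreck" as antecedent — a donkey pronoun bound across the clause boundary.
Strong reading: for every (d,w) with located(d,w), photographed(d,w).
Restrictor pairs: (d1,w2) ✓  (d1,w7) ✓  (d2,w1) ✓  (d2,w3) ✓  (d3,w4) ✓  (d3,w6) ✗  (d4,w1) ✓  (d4,w3) ✓  (d4,w5) ✓  (d5,w2) ✓  (d5,w4) ✓  (d5,w5) ✓  (d6,w1) ✓  (d7,w2) ✓  (d7,w6) ✗
Counterexample: (d3,w6) is in located but fails the scope.

False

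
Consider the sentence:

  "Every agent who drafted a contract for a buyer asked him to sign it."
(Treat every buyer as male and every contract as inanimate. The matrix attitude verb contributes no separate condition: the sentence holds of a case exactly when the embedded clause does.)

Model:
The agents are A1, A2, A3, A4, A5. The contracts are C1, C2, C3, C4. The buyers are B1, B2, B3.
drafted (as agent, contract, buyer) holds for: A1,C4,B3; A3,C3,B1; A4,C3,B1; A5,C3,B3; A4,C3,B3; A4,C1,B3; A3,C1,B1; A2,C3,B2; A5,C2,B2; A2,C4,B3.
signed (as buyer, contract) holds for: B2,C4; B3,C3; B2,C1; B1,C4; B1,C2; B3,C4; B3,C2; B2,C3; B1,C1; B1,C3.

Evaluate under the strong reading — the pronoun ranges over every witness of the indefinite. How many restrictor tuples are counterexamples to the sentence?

"him" takes "a buyer" as antecedent and "it" takes "a contract"; both are donkey pronouns co-varying with the restrictor.
Strong reading: for every (a,c,b) with drafted(a,c,b), signed(b,c).
Restrictor triples: (A1,C4,B3)→signed(B3,C4) ✓  (A2,C3,B2)→signed(B2,C3) ✓  (A2,C4,B3)→signed(B3,C4) ✓  (A3,C1,B1)→signed(B1,C1) ✓  (A3,C3,B1)→signed(B1,C3) ✓  (A4,C1,B3)→signed(B3,C1) ✗  (A4,C3,B1)→signed(B1,C3) ✓  (A4,C3,B3)→signed(B3,C3) ✓  (A5,C2,B2)→signed(B2,C2) ✗  (A5,C3,B3)→signed(B3,C3) ✓
Counterexamples (restrictor triples failing the scope): 2.

2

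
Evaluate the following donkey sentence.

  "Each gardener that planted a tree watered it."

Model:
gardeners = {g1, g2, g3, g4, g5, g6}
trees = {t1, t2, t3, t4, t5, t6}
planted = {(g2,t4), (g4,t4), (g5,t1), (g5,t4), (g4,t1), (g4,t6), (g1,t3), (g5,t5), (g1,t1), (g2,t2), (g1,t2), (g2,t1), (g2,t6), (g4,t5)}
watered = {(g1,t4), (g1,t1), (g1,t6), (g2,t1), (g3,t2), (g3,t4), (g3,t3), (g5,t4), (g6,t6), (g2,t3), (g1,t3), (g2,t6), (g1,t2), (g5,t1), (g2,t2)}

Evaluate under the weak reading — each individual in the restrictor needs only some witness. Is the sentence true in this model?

"it" takes "a tree" as antecedent — a donkey pronoun bound across the clause boundary.
Weak reading: every gardener g with some planted-tree has at least one planted-tree t such that watered(g,t).
Per gardener: g1:✓  g2:✓  g4:✗  g5:✓
g4 has no witness among its planted-trees.

False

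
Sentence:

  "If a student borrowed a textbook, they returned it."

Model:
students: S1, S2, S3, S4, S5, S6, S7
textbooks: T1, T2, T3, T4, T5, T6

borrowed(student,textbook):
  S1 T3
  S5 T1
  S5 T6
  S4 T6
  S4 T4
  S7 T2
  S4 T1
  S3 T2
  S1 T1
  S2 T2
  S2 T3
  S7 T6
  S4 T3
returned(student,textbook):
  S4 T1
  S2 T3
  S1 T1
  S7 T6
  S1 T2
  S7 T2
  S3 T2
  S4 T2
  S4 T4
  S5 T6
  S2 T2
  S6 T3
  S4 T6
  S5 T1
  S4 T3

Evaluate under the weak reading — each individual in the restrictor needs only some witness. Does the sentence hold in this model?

True

"it" takes "a textbook" as antecedent — a donkey pronoun bound across the clause boundary.
Weak reading: every student s with some borrowed-textbook has at least one borrowed-textbook t such that returned(s,t).
Per student: S1:✓  S2:✓  S3:✓  S4:✓  S5:✓  S7:✓
Every student in the restrictor has a witness.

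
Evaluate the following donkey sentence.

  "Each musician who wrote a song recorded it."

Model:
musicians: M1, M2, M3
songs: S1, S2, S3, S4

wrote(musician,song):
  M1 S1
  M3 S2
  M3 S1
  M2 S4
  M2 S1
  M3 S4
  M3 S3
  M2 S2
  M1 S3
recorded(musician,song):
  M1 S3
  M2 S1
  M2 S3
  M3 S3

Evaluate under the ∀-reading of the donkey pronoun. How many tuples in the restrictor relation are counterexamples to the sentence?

"it" takes "a song" as antecedent — a donkey pronoun bound across the clause boundary.
Strong reading: for every (m,s) with wrote(m,s), recorded(m,s).
Restrictor pairs: (M1,S1) ✗  (M1,S3) ✓  (M2,S1) ✓  (M2,S2) ✗  (M2,S4) ✗  (M3,S1) ✗  (M3,S2) ✗  (M3,S3) ✓  (M3,S4) ✗
Counterexamples (restrictor pairs failing the scope): 6.

6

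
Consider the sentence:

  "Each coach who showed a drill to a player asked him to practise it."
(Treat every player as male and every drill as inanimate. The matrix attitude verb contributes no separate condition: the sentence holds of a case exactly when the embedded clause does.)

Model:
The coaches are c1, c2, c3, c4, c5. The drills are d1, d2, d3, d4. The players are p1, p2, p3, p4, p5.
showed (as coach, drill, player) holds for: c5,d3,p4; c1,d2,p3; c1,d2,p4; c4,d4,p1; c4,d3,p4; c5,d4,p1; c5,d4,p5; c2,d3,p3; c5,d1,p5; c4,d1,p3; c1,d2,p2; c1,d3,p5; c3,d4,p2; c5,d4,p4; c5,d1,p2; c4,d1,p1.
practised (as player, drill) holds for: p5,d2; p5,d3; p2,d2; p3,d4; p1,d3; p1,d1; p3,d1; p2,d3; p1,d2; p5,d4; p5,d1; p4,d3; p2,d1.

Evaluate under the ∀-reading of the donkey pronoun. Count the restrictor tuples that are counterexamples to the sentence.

7

"him" takes "a player" as antecedent and "it" takes "a drill"; both are donkey pronouns co-varying with the restrictor.
Strong reading: for every (c,d,p) with showed(c,d,p), practised(p,d).
Restrictor triples: (c1,d2,p2)→practised(p2,d2) ✓  (c1,d2,p3)→practised(p3,d2) ✗  (c1,d2,p4)→practised(p4,d2) ✗  (c1,d3,p5)→practised(p5,d3) ✓  (c2,d3,p3)→practised(p3,d3) ✗  (c3,d4,p2)→practised(p2,d4) ✗  (c4,d1,p1)→practised(p1,d1) ✓  (c4,d1,p3)→practised(p3,d1) ✓  (c4,d3,p4)→practised(p4,d3) ✓  (c4,d4,p1)→practised(p1,d4) ✗  (c5,d1,p2)→practised(p2,d1) ✓  (c5,d1,p5)→practised(p5,d1) ✓  (c5,d3,p4)→practised(p4,d3) ✓  (c5,d4,p1)→practised(p1,d4) ✗  (c5,d4,p4)→practised(p4,d4) ✗  (c5,d4,p5)→practised(p5,d4) ✓
Counterexamples (restrictor triples failing the scope): 7.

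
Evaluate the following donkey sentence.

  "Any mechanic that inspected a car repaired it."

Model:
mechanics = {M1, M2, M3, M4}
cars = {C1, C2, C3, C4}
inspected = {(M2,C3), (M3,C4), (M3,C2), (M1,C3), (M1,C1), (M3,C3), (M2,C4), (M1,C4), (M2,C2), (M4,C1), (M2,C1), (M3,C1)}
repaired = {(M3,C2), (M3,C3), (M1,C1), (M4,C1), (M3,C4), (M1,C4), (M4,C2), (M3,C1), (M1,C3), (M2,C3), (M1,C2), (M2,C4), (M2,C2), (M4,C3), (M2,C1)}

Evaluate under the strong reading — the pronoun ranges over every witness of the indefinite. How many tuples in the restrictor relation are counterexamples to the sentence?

0

"it" takes "a car" as antecedent — a donkey pronoun bound across the clause boundary.
Strong reading: for every (m,c) with inspected(m,c), repaired(m,c).
Restrictor pairs: (M1,C1) ✓  (M1,C3) ✓  (M1,C4) ✓  (M2,C1) ✓  (M2,C2) ✓  (M2,C3) ✓  (M2,C4) ✓  (M3,C1) ✓  (M3,C2) ✓  (M3,C3) ✓  (M3,C4) ✓  (M4,C1) ✓
Counterexamples (restrictor pairs failing the scope): 0.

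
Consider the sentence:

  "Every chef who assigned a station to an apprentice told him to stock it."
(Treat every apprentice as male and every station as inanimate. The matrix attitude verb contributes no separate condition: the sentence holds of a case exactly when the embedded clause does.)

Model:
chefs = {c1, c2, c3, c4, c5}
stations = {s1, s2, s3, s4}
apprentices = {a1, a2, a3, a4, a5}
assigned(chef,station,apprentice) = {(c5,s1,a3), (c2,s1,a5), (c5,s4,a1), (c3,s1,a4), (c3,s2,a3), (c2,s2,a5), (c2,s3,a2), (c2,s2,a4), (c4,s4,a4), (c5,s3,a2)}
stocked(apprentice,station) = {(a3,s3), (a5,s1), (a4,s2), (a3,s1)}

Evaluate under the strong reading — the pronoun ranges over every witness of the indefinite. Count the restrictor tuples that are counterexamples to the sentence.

7

"him" takes "an apprentice" as antecedent and "it" takes "a station"; both are donkey pronouns co-varying with the restrictor.
Strong reading: for every (c,s,a) with assigned(c,s,a), stocked(a,s).
Restrictor triples: (c2,s1,a5)→stocked(a5,s1) ✓  (c2,s2,a4)→stocked(a4,s2) ✓  (c2,s2,a5)→stocked(a5,s2) ✗  (c2,s3,a2)→stocked(a2,s3) ✗  (c3,s1,a4)→stocked(a4,s1) ✗  (c3,s2,a3)→stocked(a3,s2) ✗  (c4,s4,a4)→stocked(a4,s4) ✗  (c5,s1,a3)→stocked(a3,s1) ✓  (c5,s3,a2)→stocked(a2,s3) ✗  (c5,s4,a1)→stocked(a1,s4) ✗
Counterexamples (restrictor triples failing the scope): 7.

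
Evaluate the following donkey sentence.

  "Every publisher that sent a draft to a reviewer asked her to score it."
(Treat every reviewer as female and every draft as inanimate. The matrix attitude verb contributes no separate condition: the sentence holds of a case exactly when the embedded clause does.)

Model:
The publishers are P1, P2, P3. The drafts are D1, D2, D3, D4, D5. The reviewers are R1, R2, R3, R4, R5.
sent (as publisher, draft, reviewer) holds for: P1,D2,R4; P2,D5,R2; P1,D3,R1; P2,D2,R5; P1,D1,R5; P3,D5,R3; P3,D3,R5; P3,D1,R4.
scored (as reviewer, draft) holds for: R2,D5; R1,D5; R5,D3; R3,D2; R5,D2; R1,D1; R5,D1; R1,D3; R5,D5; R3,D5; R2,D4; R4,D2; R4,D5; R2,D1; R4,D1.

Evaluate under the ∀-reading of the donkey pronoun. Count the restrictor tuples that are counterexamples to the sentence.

0

"her" takes "a reviewer" as antecedent and "it" takes "a draft"; both are donkey pronouns co-varying with the restrictor.
Strong reading: for every (p,d,r) with sent(p,d,r), scored(r,d).
Restrictor triples: (P1,D1,R5)→scored(R5,D1) ✓  (P1,D2,R4)→scored(R4,D2) ✓  (P1,D3,R1)→scored(R1,D3) ✓  (P2,D2,R5)→scored(R5,D2) ✓  (P2,D5,R2)→scored(R2,D5) ✓  (P3,D1,R4)→scored(R4,D1) ✓  (P3,D3,R5)→scored(R5,D3) ✓  (P3,D5,R3)→scored(R3,D5) ✓
Counterexamples (restrictor triples failing the scope): 0.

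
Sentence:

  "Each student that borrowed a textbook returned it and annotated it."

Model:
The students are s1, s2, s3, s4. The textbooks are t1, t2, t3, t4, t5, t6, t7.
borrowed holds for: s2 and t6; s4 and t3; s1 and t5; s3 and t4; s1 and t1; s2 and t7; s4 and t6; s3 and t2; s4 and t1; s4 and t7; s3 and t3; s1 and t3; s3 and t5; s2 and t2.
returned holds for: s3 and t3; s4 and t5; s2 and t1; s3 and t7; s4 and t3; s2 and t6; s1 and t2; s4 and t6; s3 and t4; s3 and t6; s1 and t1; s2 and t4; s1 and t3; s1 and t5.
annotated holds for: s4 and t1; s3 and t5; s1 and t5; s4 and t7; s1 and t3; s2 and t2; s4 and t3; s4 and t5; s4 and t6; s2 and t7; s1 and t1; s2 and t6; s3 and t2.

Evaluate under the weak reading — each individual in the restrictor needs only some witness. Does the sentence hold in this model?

False

"it" takes "a textbook" as antecedent — a donkey pronoun bound across the clause boundary.
Weak reading: every student s with some borrowed-textbook has at least one borrowed-textbook t such that returned(s,t) ∧ annotated(s,t).
Per student: s1:✓  s2:✓  s3:✗  s4:✓
s3 has no witness among its borrowed-textbooks.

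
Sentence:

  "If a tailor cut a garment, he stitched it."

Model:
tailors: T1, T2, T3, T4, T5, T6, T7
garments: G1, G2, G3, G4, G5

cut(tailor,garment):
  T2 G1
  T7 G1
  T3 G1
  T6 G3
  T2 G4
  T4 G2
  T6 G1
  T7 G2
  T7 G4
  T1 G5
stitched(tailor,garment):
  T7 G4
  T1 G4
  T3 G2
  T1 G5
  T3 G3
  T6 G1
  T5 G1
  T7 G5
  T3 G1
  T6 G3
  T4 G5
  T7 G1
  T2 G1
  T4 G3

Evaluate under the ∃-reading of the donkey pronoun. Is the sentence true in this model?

False

"it" takes "a garment" as antecedent — a donkey pronoun bound across the clause boundary.
Weak reading: every tailor t with some cut-garment has at least one cut-garment g such that stitched(t,g).
Per tailor: T1:✓  T2:✓  T3:✓  T4:✗  T6:✓  T7:✓
T4 has no witness among its cut-garments.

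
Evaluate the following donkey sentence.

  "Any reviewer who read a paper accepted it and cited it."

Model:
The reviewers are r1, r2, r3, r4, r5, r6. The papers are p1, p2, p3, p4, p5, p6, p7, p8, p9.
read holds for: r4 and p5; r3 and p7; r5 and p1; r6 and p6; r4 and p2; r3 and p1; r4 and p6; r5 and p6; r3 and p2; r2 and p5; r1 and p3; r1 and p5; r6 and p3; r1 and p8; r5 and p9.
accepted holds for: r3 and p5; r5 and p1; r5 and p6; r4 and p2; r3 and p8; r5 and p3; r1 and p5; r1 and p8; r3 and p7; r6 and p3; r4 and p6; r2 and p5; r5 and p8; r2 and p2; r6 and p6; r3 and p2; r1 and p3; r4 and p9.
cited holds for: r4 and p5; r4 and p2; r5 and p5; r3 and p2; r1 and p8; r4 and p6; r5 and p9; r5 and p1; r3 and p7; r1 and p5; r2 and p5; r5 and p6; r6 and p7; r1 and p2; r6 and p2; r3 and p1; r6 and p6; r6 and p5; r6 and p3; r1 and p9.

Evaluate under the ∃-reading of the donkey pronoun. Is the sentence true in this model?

True

"it" takes "a paper" as antecedent — a donkey pronoun bound across the clause boundary.
Weak reading: every reviewer r with some read-paper has at least one read-paper p such that accepted(r,p) ∧ cited(r,p).
Per reviewer: r1:✓  r2:✓  r3:✓  r4:✓  r5:✓  r6:✓
Every reviewer in the restrictor has a witness.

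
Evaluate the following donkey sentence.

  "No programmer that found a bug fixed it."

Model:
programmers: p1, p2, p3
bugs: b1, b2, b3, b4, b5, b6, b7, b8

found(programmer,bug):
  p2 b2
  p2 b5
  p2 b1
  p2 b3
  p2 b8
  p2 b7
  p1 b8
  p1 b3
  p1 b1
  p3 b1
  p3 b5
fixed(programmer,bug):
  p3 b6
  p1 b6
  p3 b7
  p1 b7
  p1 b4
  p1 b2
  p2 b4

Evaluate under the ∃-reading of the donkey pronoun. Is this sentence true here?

True

"it" takes "a bug" as antecedent — a donkey pronoun bound across the clause boundary.
Truth condition: for no (p,b) with found(p,b) does fixed(p,b) hold.
Restrictor pairs — does the scope hold? (p1,b1):fails  (p1,b3):fails  (p1,b8):fails  (p2,b1):fails  (p2,b2):fails  (p2,b3):fails  (p2,b5):fails  (p2,b7):fails  (p2,b8):fails  (p3,b1):fails  (p3,b5):fails
Scope holds for no restrictor pair, so the sentence is true.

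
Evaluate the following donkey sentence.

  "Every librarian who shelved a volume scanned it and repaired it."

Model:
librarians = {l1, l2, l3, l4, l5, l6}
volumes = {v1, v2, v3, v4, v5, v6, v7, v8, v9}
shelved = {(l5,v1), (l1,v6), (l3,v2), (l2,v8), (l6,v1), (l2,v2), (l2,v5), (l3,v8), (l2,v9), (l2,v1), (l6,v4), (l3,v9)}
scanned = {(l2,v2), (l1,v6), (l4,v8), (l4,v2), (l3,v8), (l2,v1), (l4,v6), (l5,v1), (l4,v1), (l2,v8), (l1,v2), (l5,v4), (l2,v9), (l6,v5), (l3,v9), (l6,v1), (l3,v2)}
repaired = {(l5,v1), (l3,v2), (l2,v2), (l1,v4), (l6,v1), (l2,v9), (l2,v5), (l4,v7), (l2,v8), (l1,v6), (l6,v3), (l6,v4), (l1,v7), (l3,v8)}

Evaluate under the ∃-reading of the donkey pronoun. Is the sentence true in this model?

"it" takes "a volume" as antecedent — a donkey pronoun bound across the clause boundary.
Weak reading: every librarian l with some shelved-volume has at least one shelved-volume v such that scanned(l,v) ∧ repaired(l,v).
Per librarian: l1:✓  l2:✓  l3:✓  l5:✓  l6:✓
Every librarian in the restrictor has a witness.

True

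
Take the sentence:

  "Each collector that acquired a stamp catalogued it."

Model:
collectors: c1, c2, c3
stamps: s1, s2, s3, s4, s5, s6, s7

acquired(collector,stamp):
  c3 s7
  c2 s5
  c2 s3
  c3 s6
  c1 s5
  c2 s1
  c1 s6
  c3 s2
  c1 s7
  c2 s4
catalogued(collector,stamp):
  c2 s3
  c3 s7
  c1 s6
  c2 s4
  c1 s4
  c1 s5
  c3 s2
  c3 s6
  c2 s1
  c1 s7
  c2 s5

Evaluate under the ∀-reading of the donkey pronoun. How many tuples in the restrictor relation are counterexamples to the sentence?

0

"it" takes "a stamp" as antecedent — a donkey pronoun bound across the clause boundary.
Strong reading: for every (c,s) with acquired(c,s), catalogued(c,s).
Restrictor pairs: (c1,s5) ✓  (c1,s6) ✓  (c1,s7) ✓  (c2,s1) ✓  (c2,s3) ✓  (c2,s4) ✓  (c2,s5) ✓  (c3,s2) ✓  (c3,s6) ✓  (c3,s7) ✓
Counterexamples (restrictor pairs failing the scope): 0.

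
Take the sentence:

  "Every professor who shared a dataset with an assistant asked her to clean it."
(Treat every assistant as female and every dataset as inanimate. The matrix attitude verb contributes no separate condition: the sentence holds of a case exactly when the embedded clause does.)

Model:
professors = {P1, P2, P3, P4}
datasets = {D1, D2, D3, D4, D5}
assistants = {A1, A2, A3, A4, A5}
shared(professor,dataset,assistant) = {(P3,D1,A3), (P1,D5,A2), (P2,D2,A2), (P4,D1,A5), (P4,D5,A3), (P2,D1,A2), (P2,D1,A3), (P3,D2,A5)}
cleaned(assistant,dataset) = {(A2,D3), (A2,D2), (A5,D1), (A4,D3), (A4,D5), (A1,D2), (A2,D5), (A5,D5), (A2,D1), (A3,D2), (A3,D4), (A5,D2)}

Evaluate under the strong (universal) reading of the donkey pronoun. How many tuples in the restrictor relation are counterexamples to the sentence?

3

"her" takes "an assistant" as antecedent and "it" takes "a dataset"; both are donkey pronouns co-varying with the restrictor.
Strong reading: for every (p,d,a) with shared(p,d,a), cleaned(a,d).
Restrictor triples: (P1,D5,A2)→cleaned(A2,D5) ✓  (P2,D1,A2)→cleaned(A2,D1) ✓  (P2,D1,A3)→cleaned(A3,D1) ✗  (P2,D2,A2)→cleaned(A2,D2) ✓  (P3,D1,A3)→cleaned(A3,D1) ✗  (P3,D2,A5)→cleaned(A5,D2) ✓  (P4,D1,A5)→cleaned(A5,D1) ✓  (P4,D5,A3)→cleaned(A3,D5) ✗
Counterexamples (restrictor triples failing the scope): 3.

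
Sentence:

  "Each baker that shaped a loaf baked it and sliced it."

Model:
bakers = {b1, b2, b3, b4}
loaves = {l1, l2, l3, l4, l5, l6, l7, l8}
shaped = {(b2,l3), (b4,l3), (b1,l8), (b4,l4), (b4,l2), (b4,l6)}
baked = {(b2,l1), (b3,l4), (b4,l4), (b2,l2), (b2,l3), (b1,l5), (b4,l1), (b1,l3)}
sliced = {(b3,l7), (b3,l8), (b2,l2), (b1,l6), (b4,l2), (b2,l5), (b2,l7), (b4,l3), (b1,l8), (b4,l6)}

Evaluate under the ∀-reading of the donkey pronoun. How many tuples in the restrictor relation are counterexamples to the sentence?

6

"it" takes "a loaf" as antecedent — a donkey pronoun bound across the clause boundary.
Strong reading: for every (b,l) with shaped(b,l), baked(b,l) ∧ sliced(b,l).
Restrictor pairs: (b1,l8) ✗  (b2,l3) ✗  (b4,l2) ✗  (b4,l3) ✗  (b4,l4) ✗  (b4,l6) ✗
Counterexamples (restrictor pairs failing the scope): 6.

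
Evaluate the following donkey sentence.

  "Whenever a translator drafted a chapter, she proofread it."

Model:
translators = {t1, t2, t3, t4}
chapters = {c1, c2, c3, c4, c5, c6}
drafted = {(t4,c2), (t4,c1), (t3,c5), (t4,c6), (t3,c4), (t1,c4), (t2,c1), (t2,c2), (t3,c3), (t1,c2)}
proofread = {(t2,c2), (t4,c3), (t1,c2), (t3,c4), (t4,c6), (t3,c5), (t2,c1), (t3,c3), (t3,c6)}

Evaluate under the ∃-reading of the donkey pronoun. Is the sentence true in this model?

"it" takes "a chapter" as antecedent — a donkey pronoun bound across the clause boundary.
Weak reading: every translator t with some drafted-chapter has at least one drafted-chapter c such that proofread(t,c).
Per translator: t1:✓  t2:✓  t3:✓  t4:✓
Every translator in the restrictor has a witness.

True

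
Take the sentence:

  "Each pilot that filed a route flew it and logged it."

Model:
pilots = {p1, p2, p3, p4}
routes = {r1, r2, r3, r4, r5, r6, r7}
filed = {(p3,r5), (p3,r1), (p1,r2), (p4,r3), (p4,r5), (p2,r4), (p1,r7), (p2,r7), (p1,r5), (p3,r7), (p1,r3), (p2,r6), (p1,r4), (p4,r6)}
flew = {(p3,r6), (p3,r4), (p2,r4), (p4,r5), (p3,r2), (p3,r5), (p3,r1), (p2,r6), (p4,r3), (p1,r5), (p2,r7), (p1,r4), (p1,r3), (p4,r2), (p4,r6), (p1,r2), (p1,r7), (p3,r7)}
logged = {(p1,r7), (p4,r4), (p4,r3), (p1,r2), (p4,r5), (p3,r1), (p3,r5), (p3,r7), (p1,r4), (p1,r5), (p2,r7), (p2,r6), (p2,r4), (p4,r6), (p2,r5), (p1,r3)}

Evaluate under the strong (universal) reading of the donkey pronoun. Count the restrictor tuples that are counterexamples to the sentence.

"it" takes "a route" as antecedent — a donkey pronoun bound across the clause boundary.
Strong reading: for every (p,r) with filed(p,r), flew(p,r) ∧ logged(p,r).
Restrictor pairs: (p1,r2) ✓  (p1,r3) ✓  (p1,r4) ✓  (p1,r5) ✓  (p1,r7) ✓  (p2,r4) ✓  (p2,r6) ✓  (p2,r7) ✓  (p3,r1) ✓  (p3,r5) ✓  (p3,r7) ✓  (p4,r3) ✓  (p4,r5) ✓  (p4,r6) ✓
Counterexamples (restrictor pairs failing the scope): 0.

0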